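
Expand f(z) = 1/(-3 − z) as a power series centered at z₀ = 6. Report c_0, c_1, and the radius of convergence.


Let w = z − z₀, so z = z₀ + w.
Then -3 − z = -3 − (z₀ + w) = (-3 − z₀) − w = -9 − w.
f(z) = 1/(-9 − w) = (1/(-9)) · 1/(1 − w/(-9)) = Σ_{n≥0} w^n / (-9)^(n+1).
So c_n = 1/(-9)^(n+1):
  c_0 = 1/(-9)^1 = -1/9.
  c_1 = 1/(-9)^2 = 1/81.
The series is valid for |w/d| < 1, i.e. |z − z₀| < |d|.
Radius of convergence: R = |-3 − z₀| = |-9| = 9 (distance from z₀ to the singularity z = -3).

c_0 = -1/9, c_1 = 1/81; R = 9.


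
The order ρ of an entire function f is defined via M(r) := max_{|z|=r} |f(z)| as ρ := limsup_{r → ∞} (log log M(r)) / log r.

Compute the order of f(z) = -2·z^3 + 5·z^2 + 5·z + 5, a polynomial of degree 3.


|f(z)| ≤ Σ|c_k|·r^k = O(r^3) as r → ∞. Polynomial growth is O(e^{r^ε}) for every ε > 0 (since r^3/e^{r^ε} → 0), so ρ ≤ ε for all ε > 0, i.e. ρ = 0. Every nonconstant polynomial has order 0.
Therefore ρ = 0.

Order ρ = 0.


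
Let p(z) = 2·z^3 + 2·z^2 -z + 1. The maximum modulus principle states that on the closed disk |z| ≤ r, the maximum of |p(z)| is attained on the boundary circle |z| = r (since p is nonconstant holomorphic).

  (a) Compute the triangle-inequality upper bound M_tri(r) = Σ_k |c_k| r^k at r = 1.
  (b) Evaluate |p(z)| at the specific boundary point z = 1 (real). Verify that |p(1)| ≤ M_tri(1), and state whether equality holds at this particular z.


Coefficients: c_0 = 1, c_1 = -1, c_2 = 2, c_3 = 2. Radius r = 1.
Part (a). Triangle bound: M_tri(r) = Σ_k |c_k| r^k
  = |1|·1^0 + |-1|·1^1 + |2|·1^2 + |2|·1^3
  = 1 + 1 + 2 + 2 = 6.
This bounds M(r) := max_{|z|=r} |p(z)| from above; equality holds iff all terms c_k z^k can be made to align in phase at a single z on |z|=r.
Part (b). At z = 1 (real, on the circle |z| = r):
  p(1) = (1)·1^0 + (-1)·1^1 + (2)·1^2 + (2)·1^3 = 4.
  |p(1)| = 4.
Check: |p(1)| = 4 ≤ 6 = M_tri(1). ✓ Equality does not hold at z = 1 (the coefficients have mixed signs, so the terms do not all align in phase there).

M_tri(1) = 6; |p(1)| = 4; equality at z=1: no.


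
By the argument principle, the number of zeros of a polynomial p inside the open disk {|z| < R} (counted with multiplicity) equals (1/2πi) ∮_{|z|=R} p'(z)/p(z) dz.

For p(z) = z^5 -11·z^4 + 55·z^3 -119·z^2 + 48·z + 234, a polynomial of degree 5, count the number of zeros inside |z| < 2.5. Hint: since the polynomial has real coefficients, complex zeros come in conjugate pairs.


The zeros of p are: (3 + 3i), (3 - 3i), -1, (3 + 2i), (3 - 2i).
Their magnitudes are: 4.243, 4.243, 1, 3.606, 3.606.
Zeros with |z| < R = 2.5: -1.
Count = 1.
By the argument principle, (1/2πi) ∮_{|z|=R} p'(z)/p(z) dz equals exactly this count.

Number of zeros inside |z| < 2.5: 1.


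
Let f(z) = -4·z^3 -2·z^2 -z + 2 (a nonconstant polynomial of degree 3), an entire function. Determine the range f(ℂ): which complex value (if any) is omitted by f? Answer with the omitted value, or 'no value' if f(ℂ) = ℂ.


Little Picard bounds the complement of f(ℂ) to at most one point.
For every w ∈ ℂ, the equation p(z) − w = 0 is a nonconstant polynomial in z and hence has at least one root by the fundamental theorem of algebra. So p is surjective onto ℂ, omitting no value.

Omitted value: no value.


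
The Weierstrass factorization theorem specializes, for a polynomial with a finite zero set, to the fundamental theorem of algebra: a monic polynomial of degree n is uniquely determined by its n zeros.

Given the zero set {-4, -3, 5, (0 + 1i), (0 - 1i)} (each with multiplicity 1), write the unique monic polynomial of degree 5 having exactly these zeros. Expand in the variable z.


The polynomial is p(z) = ∏_{α ∈ S} (z − α), where S = {-4, -3, 5, (0 + 1i), (0 - 1i)}.
Expanding the product yields: p(z) = z^5 + 2·z^4 -22·z^3 -58·z^2 -23·z -60.
Note conjugate pairs combine to real quadratics: (z − (0+1i))(z − (0−1i)) = z² + 1.
The resulting polynomial has degree 5 and real coefficients as required.

p(z) = z^5 + 2·z^4 -22·z^3 -58·z^2 -23·z -60.


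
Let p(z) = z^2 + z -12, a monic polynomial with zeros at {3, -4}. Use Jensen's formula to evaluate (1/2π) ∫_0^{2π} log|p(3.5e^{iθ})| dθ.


Zeros: -4, 3; r = 3.5.
Inside |z| < r: 3. Outside (|z| ≥ r): -4.
p(0) = -12, so log|p(0)| = log(12) = 2.4849.
Apply Jensen: I(r) = log|p(0)| + Σ_k log(r/|z_k|), summed over zeros inside |z| < r.
  log(r/|z_k|) for z_k = 3: log(3.5/3) = 0.1542
  Outside zeros (-4) contribute nothing to the Jensen sum.
Sum over inside zeros: 0.1542.
I(r) = log|p(0)| + (inside sum) = 2.4849 + 0.1542 = 2.6391.
Note: since some zeros are outside |z| ≤ r, the simplified n·log(r) form does NOT apply — only the inside zeros contribute.

I(r) ≈ 2.6391.


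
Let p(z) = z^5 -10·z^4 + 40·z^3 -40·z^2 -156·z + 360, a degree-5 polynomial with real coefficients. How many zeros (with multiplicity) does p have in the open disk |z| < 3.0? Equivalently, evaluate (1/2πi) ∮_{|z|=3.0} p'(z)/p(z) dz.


The zeros of p are: (3 + 1i), (3 - 1i), (3 + 3i), (3 - 3i), -2.
Their magnitudes are: 3.162, 3.162, 4.243, 4.243, 2.
Zeros with |z| < R = 3.0: -2.
Count = 1.
By the argument principle, (1/2πi) ∮_{|z|=R} p'(z)/p(z) dz equals exactly this count.

Number of zeros inside |z| < 3.0: 1.


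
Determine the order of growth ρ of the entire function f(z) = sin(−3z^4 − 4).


Write sin(w) = (e^{iw} ± e^{−iw})/(2 or 2i), so |sin(w)| ≤ e^{|w|}. With w = −3z^4 − 4, |w| ≤ 3r^4 + 4 on |z|=r, giving M(r) ≤ e^{3r^4 + 4} and ρ ≤ 4. For the lower bound, choose z on |z|=r with -3z^4 purely imaginary of modulus 3r^4; then |sin(−3z^4 − 4)| grows like e^{3r^4}/2, so ρ ≥ 4. Hence ρ = 4.
Therefore ρ = 4.

Order ρ = 4.


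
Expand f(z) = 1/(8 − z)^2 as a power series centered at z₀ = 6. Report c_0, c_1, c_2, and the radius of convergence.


Let w = z − z₀, so z = z₀ + w.
Then 8 − z = 8 − (z₀ + w) = (8 − z₀) − w = 2 − w.
f(z) = 1/(2 − w)^2 = (1/(2)^2) · (1 − w/(2))^{−2}.
By the binomial series (1−u)^{−2} = Σ_{n≥0} C(n+1, 1) u^n for |u|<1, with u = w/(2):
  c_n = C(n+1, 1) / (2)^(n+2).
  c_0 = 1/(2)^2 = 1/4.
  c_1 = 2/(2)^3 = 1/4.
  c_2 = 3/(2)^4 = 3/16.
The series is valid for |w/d| < 1, i.e. |z − z₀| < |d|.
Radius of convergence: R = |8 − z₀| = |2| = 2 (distance from z₀ to the singularity z = 8).

c_0 = 1/4, c_1 = 1/4, c_2 = 3/16; R = 2.


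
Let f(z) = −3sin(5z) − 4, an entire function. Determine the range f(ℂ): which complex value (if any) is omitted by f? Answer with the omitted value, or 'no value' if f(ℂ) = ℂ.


Little Picard bounds the complement of f(ℂ) to at most one point.
sin is entire and surjective onto ℂ: for every w ∈ ℂ, sin(ζ) = w has a solution ζ ∈ ℂ (e.g., via the complex inverse arcsin). With ζ = 5z this gives z = ζ/(5). Then -3·sin(5z) takes every value in -3·ℂ = ℂ, and adding -4 is a bijection of ℂ. So f is surjective and omits no value. (Note: only on the real line is sin bounded by [−1, 1].)

Omitted value: no value.


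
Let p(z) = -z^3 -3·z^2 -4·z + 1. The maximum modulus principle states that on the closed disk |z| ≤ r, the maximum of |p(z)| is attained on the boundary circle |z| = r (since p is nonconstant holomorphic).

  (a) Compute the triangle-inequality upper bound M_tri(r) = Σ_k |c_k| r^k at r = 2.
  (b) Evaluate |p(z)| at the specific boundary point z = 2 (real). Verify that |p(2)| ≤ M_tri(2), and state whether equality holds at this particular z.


Coefficients: c_0 = 1, c_1 = -4, c_2 = -3, c_3 = -1. Radius r = 2.
Part (a). Triangle bound: M_tri(r) = Σ_k |c_k| r^k
  = |1|·2^0 + |-4|·2^1 + |-3|·2^2 + |-1|·2^3
  = 1 + 8 + 12 + 8 = 29.
This bounds M(r) := max_{|z|=r} |p(z)| from above; equality holds iff all terms c_k z^k can be made to align in phase at a single z on |z|=r.
Part (b). At z = 2 (real, on the circle |z| = r):
  p(2) = (1)·2^0 + (-4)·2^1 + (-3)·2^2 + (-1)·2^3 = -27.
  |p(2)| = 27.
Check: |p(2)| = 27 ≤ 29 = M_tri(2). ✓ Equality does not hold at z = 2 (the coefficients have mixed signs, so the terms do not all align in phase there).

M_tri(2) = 29; |p(2)| = 27; equality at z=2: no.


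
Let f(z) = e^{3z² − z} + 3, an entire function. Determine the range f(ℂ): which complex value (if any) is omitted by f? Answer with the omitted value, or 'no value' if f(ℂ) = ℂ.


Little Picard bounds the complement of f(ℂ) to at most one point.
The exponent g(z) = 3z² − z is a nonconstant polynomial, hence surjective onto ℂ. So e^{g(z)} takes every value in {e^w : w ∈ ℂ} = ℂ ∖ {0}. Adding 3 shifts the range to ℂ ∖ {3}. f omits exactly 3.

Omitted value: 3.


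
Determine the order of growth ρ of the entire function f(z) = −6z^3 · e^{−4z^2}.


M(r) = max_{|z|=r} |-6|·|z|^3·|e^{−4z^2}| = 6·r^3 · e^{4r^2} (the factors attain their maxima compatibly on |z|=r). Then log M(r) = log 6 + 3·log r + 4r^2, dominated by the last term, so log log M(r) ~ 2·log r. The polynomial factor -6z^3 contributes only a log r term and does not affect the order. ρ = 2.
Therefore ρ = 2.

Order ρ = 2.


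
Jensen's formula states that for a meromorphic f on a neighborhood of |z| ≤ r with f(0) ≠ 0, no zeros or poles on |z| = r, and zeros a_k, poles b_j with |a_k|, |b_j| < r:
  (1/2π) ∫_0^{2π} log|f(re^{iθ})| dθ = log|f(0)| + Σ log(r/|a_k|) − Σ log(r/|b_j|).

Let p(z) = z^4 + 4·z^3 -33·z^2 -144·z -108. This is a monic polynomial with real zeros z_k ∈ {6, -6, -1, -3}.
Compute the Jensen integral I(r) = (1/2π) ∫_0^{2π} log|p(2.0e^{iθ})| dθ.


Zeros: -6, -3, -1, 6; r = 2.0.
Inside |z| < r: -1. Outside (|z| ≥ r): -6, -3, 6.
p(0) = -108, so log|p(0)| = log(108) = 4.6821.
Apply Jensen: I(r) = log|p(0)| + Σ_k log(r/|z_k|), summed over zeros inside |z| < r.
  log(r/|z_k|) for z_k = -1: log(2.0/1) = 0.6931
  Outside zeros (-6, -3, 6) contribute nothing to the Jensen sum.
Sum over inside zeros: 0.6931.
I(r) = log|p(0)| + (inside sum) = 4.6821 + 0.6931 = 5.3753.
Note: since some zeros are outside |z| ≤ r, the simplified n·log(r) form does NOT apply — only the inside zeros contribute.

I(r) ≈ 5.3753.


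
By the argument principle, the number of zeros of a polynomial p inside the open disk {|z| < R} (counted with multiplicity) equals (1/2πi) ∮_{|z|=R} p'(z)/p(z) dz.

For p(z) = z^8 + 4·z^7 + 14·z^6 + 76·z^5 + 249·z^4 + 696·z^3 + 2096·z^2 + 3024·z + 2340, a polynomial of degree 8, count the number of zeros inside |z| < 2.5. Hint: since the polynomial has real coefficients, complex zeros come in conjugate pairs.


The zeros of p are: (2 + 3i), (2 - 3i), (0 + 3i), (0 - 3i), (-3 + 1i), (-3 - 1i), (-1 + 1i), (-1 - 1i).
Their magnitudes are: 3.606, 3.606, 3, 3, 3.162, 3.162, 1.414, 1.414.
Zeros with |z| < R = 2.5: (-1 + 1i), (-1 - 1i).
Count = 2.
By the argument principle, (1/2πi) ∮_{|z|=R} p'(z)/p(z) dz equals exactly this count.

Number of zeros inside |z| < 2.5: 2.


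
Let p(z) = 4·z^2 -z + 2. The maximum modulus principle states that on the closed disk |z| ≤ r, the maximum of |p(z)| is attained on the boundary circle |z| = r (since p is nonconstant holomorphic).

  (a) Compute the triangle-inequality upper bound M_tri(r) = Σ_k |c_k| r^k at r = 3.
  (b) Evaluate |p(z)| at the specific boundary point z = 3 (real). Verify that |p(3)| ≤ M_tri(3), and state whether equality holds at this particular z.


Coefficients: c_0 = 2, c_1 = -1, c_2 = 4. Radius r = 3.
Part (a). Triangle bound: M_tri(r) = Σ_k |c_k| r^k
  = |2|·3^0 + |-1|·3^1 + |4|·3^2
  = 2 + 3 + 36 = 41.
This bounds M(r) := max_{|z|=r} |p(z)| from above; equality holds iff all terms c_k z^k can be made to align in phase at a single z on |z|=r.
Part (b). At z = 3 (real, on the circle |z| = r):
  p(3) = (2)·3^0 + (-1)·3^1 + (4)·3^2 = 35.
  |p(3)| = 35.
Check: |p(3)| = 35 ≤ 41 = M_tri(3). ✓ Equality does not hold at z = 3 (the coefficients have mixed signs, so the terms do not all align in phase there).

M_tri(3) = 41; |p(3)| = 35; equality at z=3: no.


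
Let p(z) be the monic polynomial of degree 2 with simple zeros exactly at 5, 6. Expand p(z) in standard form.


The polynomial is p(z) = ∏_{α ∈ S} (z − α), where S = {5, 6}.
Expanding the product yields: p(z) = z^2 -11·z + 30.
The resulting polynomial has degree 2 and real coefficients as required.

p(z) = z^2 -11·z + 30.


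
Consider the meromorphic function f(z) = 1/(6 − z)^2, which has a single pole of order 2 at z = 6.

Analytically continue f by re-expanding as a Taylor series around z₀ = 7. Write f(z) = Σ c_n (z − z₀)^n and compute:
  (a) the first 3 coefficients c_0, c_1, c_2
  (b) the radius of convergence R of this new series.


Let w = z − z₀, so z = z₀ + w.
Then 6 − z = 6 − (z₀ + w) = (6 − z₀) − w = -1 − w.
f(z) = 1/(-1 − w)^2 = (1/(-1)^2) · (1 − w/(-1))^{−2}.
By the binomial series (1−u)^{−2} = Σ_{n≥0} C(n+1, 1) u^n for |u|<1, with u = w/(-1):
  c_n = C(n+1, 1) / (-1)^(n+2).
  c_0 = 1/(-1)^2 = 1.
  c_1 = 2/(-1)^3 = -2.
  c_2 = 3/(-1)^4 = 3.
The series is valid for |w/d| < 1, i.e. |z − z₀| < |d|.
Radius of convergence: R = |6 − z₀| = |-1| = 1 (distance from z₀ to the singularity z = 6).

c_0 = 1, c_1 = -2, c_2 = 3; R = 1.


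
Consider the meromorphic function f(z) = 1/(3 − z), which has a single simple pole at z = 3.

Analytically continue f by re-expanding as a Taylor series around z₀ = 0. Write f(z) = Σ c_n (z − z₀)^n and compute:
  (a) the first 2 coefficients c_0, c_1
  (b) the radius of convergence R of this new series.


Let w = z − z₀, so z = z₀ + w.
Then 3 − z = 3 − (z₀ + w) = (3 − z₀) − w = 3 − w.
f(z) = 1/(3 − w) = (1/(3)) · 1/(1 − w/(3)) = Σ_{n≥0} w^n / (3)^(n+1).
So c_n = 1/(3)^(n+1):
  c_0 = 1/(3)^1 = 1/3.
  c_1 = 1/(3)^2 = 1/9.
The series is valid for |w/d| < 1, i.e. |z − z₀| < |d|.
Radius of convergence: R = |3 − z₀| = |3| = 3 (distance from z₀ to the singularity z = 3).

c_0 = 1/3, c_1 = 1/9; R = 3.


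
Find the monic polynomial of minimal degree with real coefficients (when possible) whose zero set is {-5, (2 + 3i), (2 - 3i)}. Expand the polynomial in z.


The polynomial is p(z) = ∏_{α ∈ S} (z − α), where S = {-5, (2 + 3i), (2 - 3i)}.
Expanding the product yields: p(z) = z^3 + z^2 -7·z + 65.
Note conjugate pairs combine to real quadratics: (z − (2+3i))(z − (2−3i)) = z² − 4z + 13.
The resulting polynomial has degree 3 and real coefficients as required.

p(z) = z^3 + z^2 -7·z + 65.


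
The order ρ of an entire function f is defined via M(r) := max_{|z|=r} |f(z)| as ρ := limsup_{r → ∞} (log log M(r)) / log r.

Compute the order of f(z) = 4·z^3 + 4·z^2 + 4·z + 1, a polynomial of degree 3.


|f(z)| ≤ Σ|c_k|·r^k = O(r^3) as r → ∞. Polynomial growth is O(e^{r^ε}) for every ε > 0 (since r^3/e^{r^ε} → 0), so ρ ≤ ε for all ε > 0, i.e. ρ = 0. Every nonconstant polynomial has order 0.
Therefore ρ = 0.

Order ρ = 0.


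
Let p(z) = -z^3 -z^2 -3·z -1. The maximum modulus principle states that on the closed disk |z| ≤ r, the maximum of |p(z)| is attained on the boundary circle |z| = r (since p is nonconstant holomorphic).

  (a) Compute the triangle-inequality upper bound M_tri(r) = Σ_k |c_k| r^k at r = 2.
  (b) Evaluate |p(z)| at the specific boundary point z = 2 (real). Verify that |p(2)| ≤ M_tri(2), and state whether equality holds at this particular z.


Coefficients: c_0 = -1, c_1 = -3, c_2 = -1, c_3 = -1. Radius r = 2.
Part (a). Triangle bound: M_tri(r) = Σ_k |c_k| r^k
  = |-1|·2^0 + |-3|·2^1 + |-1|·2^2 + |-1|·2^3
  = 1 + 6 + 4 + 8 = 19.
This bounds M(r) := max_{|z|=r} |p(z)| from above; equality holds iff all terms c_k z^k can be made to align in phase at a single z on |z|=r.
Part (b). At z = 2 (real, on the circle |z| = r):
  p(2) = (-1)·2^0 + (-3)·2^1 + (-1)·2^2 + (-1)·2^3 = -19.
  |p(2)| = 19.
Since all nonzero coefficients share the same sign, |p(2)| = 19 = M_tri(2); the triangle bound is attained at z = 2, so in fact M(r) = 19.

M_tri(2) = 19; |p(2)| = 19; equality at z=2: yes.


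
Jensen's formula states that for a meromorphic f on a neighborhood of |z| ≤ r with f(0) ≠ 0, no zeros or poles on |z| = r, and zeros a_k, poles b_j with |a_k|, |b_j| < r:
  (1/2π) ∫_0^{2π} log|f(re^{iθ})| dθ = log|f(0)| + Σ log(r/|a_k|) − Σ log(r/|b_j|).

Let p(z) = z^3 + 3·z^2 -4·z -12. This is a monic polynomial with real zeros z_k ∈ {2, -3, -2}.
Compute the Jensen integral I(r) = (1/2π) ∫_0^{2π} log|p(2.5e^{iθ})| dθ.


Zeros: -3, -2, 2; r = 2.5.
Inside |z| < r: -2, 2. Outside (|z| ≥ r): -3.
p(0) = -12, so log|p(0)| = log(12) = 2.4849.
Apply Jensen: I(r) = log|p(0)| + Σ_k log(r/|z_k|), summed over zeros inside |z| < r.
  log(r/|z_k|) for z_k = 2: log(2.5/2) = 0.2231
  log(r/|z_k|) for z_k = -2: log(2.5/2) = 0.2231
  Outside zeros (-3) contribute nothing to the Jensen sum.
Sum over inside zeros: 0.4463.
I(r) = log|p(0)| + (inside sum) = 2.4849 + 0.4463 = 2.9312.
Note: since some zeros are outside |z| ≤ r, the simplified n·log(r) form does NOT apply — only the inside zeros contribute.

I(r) ≈ 2.9312.


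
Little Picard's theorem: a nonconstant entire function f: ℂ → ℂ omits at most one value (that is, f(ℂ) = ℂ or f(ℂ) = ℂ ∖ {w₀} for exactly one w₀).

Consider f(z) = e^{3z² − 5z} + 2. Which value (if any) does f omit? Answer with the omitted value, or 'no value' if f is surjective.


Little Picard bounds the complement of f(ℂ) to at most one point.
The exponent g(z) = 3z² − 5z is a nonconstant polynomial, hence surjective onto ℂ. So e^{g(z)} takes every value in {e^w : w ∈ ℂ} = ℂ ∖ {0}. Adding 2 shifts the range to ℂ ∖ {2}. f omits exactly 2.

Omitted value: 2.


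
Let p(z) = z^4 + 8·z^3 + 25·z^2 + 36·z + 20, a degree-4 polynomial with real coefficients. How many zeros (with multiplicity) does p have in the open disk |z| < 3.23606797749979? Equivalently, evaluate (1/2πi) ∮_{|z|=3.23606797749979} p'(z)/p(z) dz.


The zeros of p are: -2, -2, (-2 + 1i), (-2 - 1i).
Their magnitudes are: 2, 2, 2.236, 2.236.
Zeros with |z| < R = 3.23606797749979: -2, -2, (-2 + 1i), (-2 - 1i).
Count = 4.
By the argument principle, (1/2πi) ∮_{|z|=R} p'(z)/p(z) dz equals exactly this count.

Number of zeros inside |z| < 3.23606797749979: 4.


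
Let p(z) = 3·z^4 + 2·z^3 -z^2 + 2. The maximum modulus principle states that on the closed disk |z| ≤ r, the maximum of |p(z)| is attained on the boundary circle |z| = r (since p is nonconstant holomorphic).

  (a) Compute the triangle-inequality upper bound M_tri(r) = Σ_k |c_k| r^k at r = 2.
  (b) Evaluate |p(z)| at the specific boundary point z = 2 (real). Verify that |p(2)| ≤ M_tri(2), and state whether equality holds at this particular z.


Coefficients: c_0 = 2, c_1 = 0, c_2 = -1, c_3 = 2, c_4 = 3. Radius r = 2.
Part (a). Triangle bound: M_tri(r) = Σ_k |c_k| r^k
  = |2|·2^0 + |0|·2^1 + |-1|·2^2 + |2|·2^3 + |3|·2^4
  = 2 + 0 + 4 + 16 + 48 = 70.
This bounds M(r) := max_{|z|=r} |p(z)| from above; equality holds iff all terms c_k z^k can be made to align in phase at a single z on |z|=r.
Part (b). At z = 2 (real, on the circle |z| = r):
  p(2) = (2)·2^0 + (0)·2^1 + (-1)·2^2 + (2)·2^3 + (3)·2^4 = 62.
  |p(2)| = 62.
Check: |p(2)| = 62 ≤ 70 = M_tri(2). ✓ Equality does not hold at z = 2 (the coefficients have mixed signs, so the terms do not all align in phase there).

M_tri(2) = 70; |p(2)| = 62; equality at z=2: no.


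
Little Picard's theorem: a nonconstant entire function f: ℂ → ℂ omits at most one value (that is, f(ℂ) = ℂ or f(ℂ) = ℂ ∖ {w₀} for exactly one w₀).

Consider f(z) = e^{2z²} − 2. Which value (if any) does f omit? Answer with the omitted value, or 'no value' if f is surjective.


Little Picard bounds the complement of f(ℂ) to at most one point.
The exponent g(z) = 2z² is a nonconstant polynomial, hence surjective onto ℂ. So e^{g(z)} takes every value in {e^w : w ∈ ℂ} = ℂ ∖ {0}. Adding -2 shifts the range to ℂ ∖ {-2}. f omits exactly -2.

Omitted value: -2.


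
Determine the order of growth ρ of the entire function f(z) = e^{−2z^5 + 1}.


|e^{−2z^5 + 1}| = e^{Re(-2·z^5) + 1} ≤ e^{2|z|^5 + 1} = e^{2r^5 + 1} on |z| = r, so ρ ≤ 5. Choosing z on |z|=r so that -2·z^5 is real positive (always possible by picking arg z appropriately) gives |f(z)| = e^{2r^5 + 1}, matching the bound. The additive constant 1 does not affect log log M(r) ~ 5·log r. Hence ρ = 5.
Therefore ρ = 5.

Order ρ = 5.


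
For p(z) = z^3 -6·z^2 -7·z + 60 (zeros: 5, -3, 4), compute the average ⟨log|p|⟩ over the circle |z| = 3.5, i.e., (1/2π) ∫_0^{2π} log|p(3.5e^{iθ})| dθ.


Zeros: -3, 4, 5; r = 3.5.
Inside |z| < r: -3. Outside (|z| ≥ r): 4, 5.
p(0) = 60, so log|p(0)| = log(60) = 4.0943.
Apply Jensen: I(r) = log|p(0)| + Σ_k log(r/|z_k|), summed over zeros inside |z| < r.
  log(r/|z_k|) for z_k = -3: log(3.5/3) = 0.1542
  Outside zeros (4, 5) contribute nothing to the Jensen sum.
Sum over inside zeros: 0.1542.
I(r) = log|p(0)| + (inside sum) = 4.0943 + 0.1542 = 4.2485.
Note: since some zeros are outside |z| ≤ r, the simplified n·log(r) form does NOT apply — only the inside zeros contribute.

I(r) ≈ 4.2485.


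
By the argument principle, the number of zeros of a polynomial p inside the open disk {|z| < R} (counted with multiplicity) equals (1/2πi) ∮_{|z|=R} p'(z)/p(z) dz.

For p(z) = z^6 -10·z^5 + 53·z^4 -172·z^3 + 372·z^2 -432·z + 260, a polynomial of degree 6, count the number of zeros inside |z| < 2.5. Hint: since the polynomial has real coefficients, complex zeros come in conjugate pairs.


The zeros of p are: (1 + 1i), (1 - 1i), (3 + 2i), (3 - 2i), (1 + 3i), (1 - 3i).
Their magnitudes are: 1.414, 1.414, 3.606, 3.606, 3.162, 3.162.
Zeros with |z| < R = 2.5: (1 + 1i), (1 - 1i).
Count = 2.
By the argument principle, (1/2πi) ∮_{|z|=R} p'(z)/p(z) dz equals exactly this count.

Number of zeros inside |z| < 2.5: 2.


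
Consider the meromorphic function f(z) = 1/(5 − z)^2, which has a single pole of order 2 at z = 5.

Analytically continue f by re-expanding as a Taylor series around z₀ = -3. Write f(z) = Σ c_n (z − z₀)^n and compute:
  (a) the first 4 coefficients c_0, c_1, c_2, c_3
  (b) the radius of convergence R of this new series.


Let w = z − z₀, so z = z₀ + w.
Then 5 − z = 5 − (z₀ + w) = (5 − z₀) − w = 8 − w.
f(z) = 1/(8 − w)^2 = (1/(8)^2) · (1 − w/(8))^{−2}.
By the binomial series (1−u)^{−2} = Σ_{n≥0} C(n+1, 1) u^n for |u|<1, with u = w/(8):
  c_n = C(n+1, 1) / (8)^(n+2).
  c_0 = 1/(8)^2 = 1/64.
  c_1 = 2/(8)^3 = 1/256.
  c_2 = 3/(8)^4 = 3/4096.
  c_3 = 4/(8)^5 = 1/8192.
The series is valid for |w/d| < 1, i.e. |z − z₀| < |d|.
Radius of convergence: R = |5 − z₀| = |8| = 8 (distance from z₀ to the singularity z = 5).

c_0 = 1/64, c_1 = 1/256, c_2 = 3/4096, c_3 = 1/8192; R = 8.


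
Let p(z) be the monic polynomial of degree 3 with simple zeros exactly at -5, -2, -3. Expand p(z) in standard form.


The polynomial is p(z) = ∏_{α ∈ S} (z − α), where S = {-5, -2, -3}.
Expanding the product yields: p(z) = z^3 + 10·z^2 + 31·z + 30.
The resulting polynomial has degree 3 and real coefficients as required.

p(z) = z^3 + 10·z^2 + 31·z + 30.


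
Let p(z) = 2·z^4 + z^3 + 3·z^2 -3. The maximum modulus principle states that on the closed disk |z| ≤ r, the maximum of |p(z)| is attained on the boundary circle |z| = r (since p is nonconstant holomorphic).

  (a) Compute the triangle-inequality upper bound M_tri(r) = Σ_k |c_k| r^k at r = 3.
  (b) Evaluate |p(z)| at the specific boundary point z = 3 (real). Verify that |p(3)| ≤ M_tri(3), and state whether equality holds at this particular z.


Coefficients: c_0 = -3, c_1 = 0, c_2 = 3, c_3 = 1, c_4 = 2. Radius r = 3.
Part (a). Triangle bound: M_tri(r) = Σ_k |c_k| r^k
  = |-3|·3^0 + |0|·3^1 + |3|·3^2 + |1|·3^3 + |2|·3^4
  = 3 + 0 + 27 + 27 + 162 = 219.
This bounds M(r) := max_{|z|=r} |p(z)| from above; equality holds iff all terms c_k z^k can be made to align in phase at a single z on |z|=r.
Part (b). At z = 3 (real, on the circle |z| = r):
  p(3) = (-3)·3^0 + (0)·3^1 + (3)·3^2 + (1)·3^3 + (2)·3^4 = 213.
  |p(3)| = 213.
Check: |p(3)| = 213 ≤ 219 = M_tri(3). ✓ Equality does not hold at z = 3 (the coefficients have mixed signs, so the terms do not all align in phase there).

M_tri(3) = 219; |p(3)| = 213; equality at z=3: no.


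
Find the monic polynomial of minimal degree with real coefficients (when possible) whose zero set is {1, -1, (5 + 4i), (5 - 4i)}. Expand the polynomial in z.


The polynomial is p(z) = ∏_{α ∈ S} (z − α), where S = {1, -1, (5 + 4i), (5 - 4i)}.
Expanding the product yields: p(z) = z^4 -10·z^3 + 40·z^2 + 10·z -41.
Note conjugate pairs combine to real quadratics: (z − (5+4i))(z − (5−4i)) = z² − 10z + 41.
The resulting polynomial has degree 4 and real coefficients as required.

p(z) = z^4 -10·z^3 + 40·z^2 + 10·z -41.


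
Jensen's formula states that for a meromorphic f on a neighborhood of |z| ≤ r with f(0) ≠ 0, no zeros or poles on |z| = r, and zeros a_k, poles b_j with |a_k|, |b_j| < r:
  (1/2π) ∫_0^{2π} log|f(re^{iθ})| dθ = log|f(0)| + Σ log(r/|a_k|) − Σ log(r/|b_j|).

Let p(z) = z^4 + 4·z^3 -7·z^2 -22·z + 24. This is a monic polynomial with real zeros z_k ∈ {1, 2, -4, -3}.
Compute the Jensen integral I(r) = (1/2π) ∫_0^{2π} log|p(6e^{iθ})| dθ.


Zeros: -4, -3, 1, 2; r = 6.
Inside |z| < r: -4, -3, 1, 2. Outside (|z| ≥ r): ∅.
p(0) = 24, so log|p(0)| = log(24) = 3.1781.
Apply Jensen: I(r) = log|p(0)| + Σ_k log(r/|z_k|), summed over zeros inside |z| < r.
  log(r/|z_k|) for z_k = 1: log(6/1) = 1.7918
  log(r/|z_k|) for z_k = 2: log(6/2) = 1.0986
  log(r/|z_k|) for z_k = -4: log(6/4) = 0.4055
  log(r/|z_k|) for z_k = -3: log(6/3) = 0.6931
Sum over inside zeros: 3.9890.
I(r) = log|p(0)| + (inside sum) = 3.1781 + 3.9890 = 7.1670.
Closed form (all zeros inside, monic): I(r) = n·log(r) = 4·log(6) = 7.1670. ✓

I(r) ≈ 7.1670.


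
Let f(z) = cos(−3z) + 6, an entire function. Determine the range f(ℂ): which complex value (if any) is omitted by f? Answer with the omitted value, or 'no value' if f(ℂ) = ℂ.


Little Picard bounds the complement of f(ℂ) to at most one point.
cos is entire and surjective onto ℂ: for every w ∈ ℂ, cos(ζ) = w has a solution ζ ∈ ℂ (e.g., via the complex inverse arccos). With ζ = −3z this gives z = ζ/(-3). Then 1·cos(−3z) takes every value in 1·ℂ = ℂ, and adding 6 is a bijection of ℂ. So f is surjective and omits no value. (Note: only on the real line is cos bounded by [−1, 1].)

Omitted value: no value.


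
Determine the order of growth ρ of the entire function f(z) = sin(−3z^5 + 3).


Write sin(w) = (e^{iw} ± e^{−iw})/(2 or 2i), so |sin(w)| ≤ e^{|w|}. With w = −3z^5 + 3, |w| ≤ 3r^5 + 3 on |z|=r, giving M(r) ≤ e^{3r^5 + 3} and ρ ≤ 5. For the lower bound, choose z on |z|=r with -3z^5 purely imaginary of modulus 3r^5; then |sin(−3z^5 + 3)| grows like e^{3r^5}/2, so ρ ≥ 5. Hence ρ = 5.
Therefore ρ = 5.

Order ρ = 5.


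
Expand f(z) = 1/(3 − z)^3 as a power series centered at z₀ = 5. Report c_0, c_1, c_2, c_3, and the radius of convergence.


Let w = z − z₀, so z = z₀ + w.
Then 3 − z = 3 − (z₀ + w) = (3 − z₀) − w = -2 − w.
f(z) = 1/(-2 − w)^3 = (1/(-2)^3) · (1 − w/(-2))^{−3}.
By the binomial series (1−u)^{−3} = Σ_{n≥0} C(n+2, 2) u^n for |u|<1, with u = w/(-2):
  c_n = C(n+2, 2) / (-2)^(n+3).
  c_0 = 1/(-2)^3 = -1/8.
  c_1 = 3/(-2)^4 = 3/16.
  c_2 = 6/(-2)^5 = -3/16.
  c_3 = 10/(-2)^6 = 5/32.
The series is valid for |w/d| < 1, i.e. |z − z₀| < |d|.
Radius of convergence: R = |3 − z₀| = |-2| = 2 (distance from z₀ to the singularity z = 3).

c_0 = -1/8, c_1 = 3/16, c_2 = -3/16, c_3 = 5/32; R = 2.


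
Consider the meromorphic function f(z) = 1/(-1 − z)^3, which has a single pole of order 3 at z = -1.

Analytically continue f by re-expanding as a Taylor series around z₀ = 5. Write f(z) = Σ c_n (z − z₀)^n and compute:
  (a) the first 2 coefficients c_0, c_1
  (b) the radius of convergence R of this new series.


Let w = z − z₀, so z = z₀ + w.
Then -1 − z = -1 − (z₀ + w) = (-1 − z₀) − w = -6 − w.
f(z) = 1/(-6 − w)^3 = (1/(-6)^3) · (1 − w/(-6))^{−3}.
By the binomial series (1−u)^{−3} = Σ_{n≥0} C(n+2, 2) u^n for |u|<1, with u = w/(-6):
  c_n = C(n+2, 2) / (-6)^(n+3).
  c_0 = 1/(-6)^3 = -1/216.
  c_1 = 3/(-6)^4 = 1/432.
The series is valid for |w/d| < 1, i.e. |z − z₀| < |d|.
Radius of convergence: R = |-1 − z₀| = |-6| = 6 (distance from z₀ to the singularity z = -1).

c_0 = -1/216, c_1 = 1/432; R = 6.


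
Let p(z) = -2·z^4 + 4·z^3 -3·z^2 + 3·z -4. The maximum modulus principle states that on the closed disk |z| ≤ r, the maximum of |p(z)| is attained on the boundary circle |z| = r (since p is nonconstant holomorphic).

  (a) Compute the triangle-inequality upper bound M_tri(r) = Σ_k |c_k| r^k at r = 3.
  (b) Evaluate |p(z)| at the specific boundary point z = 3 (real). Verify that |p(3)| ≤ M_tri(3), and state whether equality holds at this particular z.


Coefficients: c_0 = -4, c_1 = 3, c_2 = -3, c_3 = 4, c_4 = -2. Radius r = 3.
Part (a). Triangle bound: M_tri(r) = Σ_k |c_k| r^k
  = |-4|·3^0 + |3|·3^1 + |-3|·3^2 + |4|·3^3 + |-2|·3^4
  = 4 + 9 + 27 + 108 + 162 = 310.
This bounds M(r) := max_{|z|=r} |p(z)| from above; equality holds iff all terms c_k z^k can be made to align in phase at a single z on |z|=r.
Part (b). At z = 3 (real, on the circle |z| = r):
  p(3) = (-4)·3^0 + (3)·3^1 + (-3)·3^2 + (4)·3^3 + (-2)·3^4 = -76.
  |p(3)| = 76.
Check: |p(3)| = 76 ≤ 310 = M_tri(3). ✓ Equality does not hold at z = 3 (the coefficients have mixed signs, so the terms do not all align in phase there).

M_tri(3) = 310; |p(3)| = 76; equality at z=3: no.


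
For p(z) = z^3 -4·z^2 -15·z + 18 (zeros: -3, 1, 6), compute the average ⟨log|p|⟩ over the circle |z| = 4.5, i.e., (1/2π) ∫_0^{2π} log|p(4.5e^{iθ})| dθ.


Zeros: -3, 1, 6; r = 4.5.
Inside |z| < r: -3, 1. Outside (|z| ≥ r): 6.
p(0) = 18, so log|p(0)| = log(18) = 2.8904.
Apply Jensen: I(r) = log|p(0)| + Σ_k log(r/|z_k|), summed over zeros inside |z| < r.
  log(r/|z_k|) for z_k = -3: log(4.5/3) = 0.4055
  log(r/|z_k|) for z_k = 1: log(4.5/1) = 1.5041
  Outside zeros (6) contribute nothing to the Jensen sum.
Sum over inside zeros: 1.9095.
I(r) = log|p(0)| + (inside sum) = 2.8904 + 1.9095 = 4.7999.
Note: since some zeros are outside |z| ≤ r, the simplified n·log(r) form does NOT apply — only the inside zeros contribute.

I(r) ≈ 4.7999.


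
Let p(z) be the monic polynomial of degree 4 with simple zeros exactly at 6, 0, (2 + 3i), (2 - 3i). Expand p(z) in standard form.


The polynomial is p(z) = ∏_{α ∈ S} (z − α), where S = {6, 0, (2 + 3i), (2 - 3i)}.
Expanding the product yields: p(z) = z^4 -10·z^3 + 37·z^2 -78·z.
Note conjugate pairs combine to real quadratics: (z − (2+3i))(z − (2−3i)) = z² − 4z + 13.
The resulting polynomial has degree 4 and real coefficients as required.

p(z) = z^4 -10·z^3 + 37·z^2 -78·z.


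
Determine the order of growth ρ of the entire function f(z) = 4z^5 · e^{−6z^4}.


M(r) = max_{|z|=r} |4|·|z|^5·|e^{−6z^4}| = 4·r^5 · e^{6r^4} (the factors attain their maxima compatibly on |z|=r). Then log M(r) = log 4 + 5·log r + 6r^4, dominated by the last term, so log log M(r) ~ 4·log r. The polynomial factor 4z^5 contributes only a log r term and does not affect the order. ρ = 4.
Therefore ρ = 4.

Order ρ = 4.


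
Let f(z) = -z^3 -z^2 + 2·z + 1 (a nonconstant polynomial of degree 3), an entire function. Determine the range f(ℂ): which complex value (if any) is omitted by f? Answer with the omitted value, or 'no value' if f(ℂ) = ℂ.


Little Picard bounds the complement of f(ℂ) to at most one point.
For every w ∈ ℂ, the equation p(z) − w = 0 is a nonconstant polynomial in z and hence has at least one root by the fundamental theorem of algebra. So p is surjective onto ℂ, omitting no value.

Omitted value: no value.


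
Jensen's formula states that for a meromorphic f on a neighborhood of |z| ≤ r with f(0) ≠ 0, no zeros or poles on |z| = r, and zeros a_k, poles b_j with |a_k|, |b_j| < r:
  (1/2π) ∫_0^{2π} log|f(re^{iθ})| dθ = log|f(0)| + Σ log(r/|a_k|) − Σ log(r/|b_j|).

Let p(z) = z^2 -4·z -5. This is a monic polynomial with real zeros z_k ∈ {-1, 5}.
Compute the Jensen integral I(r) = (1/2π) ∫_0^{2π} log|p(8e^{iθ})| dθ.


Zeros: -1, 5; r = 8.
Inside |z| < r: -1, 5. Outside (|z| ≥ r): ∅.
p(0) = -5, so log|p(0)| = log(5) = 1.6094.
Apply Jensen: I(r) = log|p(0)| + Σ_k log(r/|z_k|), summed over zeros inside |z| < r.
  log(r/|z_k|) for z_k = -1: log(8/1) = 2.0794
  log(r/|z_k|) for z_k = 5: log(8/5) = 0.4700
Sum over inside zeros: 2.5494.
I(r) = log|p(0)| + (inside sum) = 1.6094 + 2.5494 = 4.1589.
Closed form (all zeros inside, monic): I(r) = n·log(r) = 2·log(8) = 4.1589. ✓

I(r) ≈ 4.1589.


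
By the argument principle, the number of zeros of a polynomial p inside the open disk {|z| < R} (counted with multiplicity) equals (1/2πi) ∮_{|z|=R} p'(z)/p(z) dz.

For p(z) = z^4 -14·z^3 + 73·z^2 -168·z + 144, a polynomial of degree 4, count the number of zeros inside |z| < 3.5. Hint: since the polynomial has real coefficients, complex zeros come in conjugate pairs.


The zeros of p are: 3, 4, 4, 3.
Their magnitudes are: 3, 4, 4, 3.
Zeros with |z| < R = 3.5: 3, 3.
Count = 2.
By the argument principle, (1/2πi) ∮_{|z|=R} p'(z)/p(z) dz equals exactly this count.

Number of zeros inside |z| < 3.5: 2.


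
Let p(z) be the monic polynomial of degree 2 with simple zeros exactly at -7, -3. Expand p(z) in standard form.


The polynomial is p(z) = ∏_{α ∈ S} (z − α), where S = {-7, -3}.
Expanding the product yields: p(z) = z^2 + 10·z + 21.
The resulting polynomial has degree 2 and real coefficients as required.

p(z) = z^2 + 10·z + 21.


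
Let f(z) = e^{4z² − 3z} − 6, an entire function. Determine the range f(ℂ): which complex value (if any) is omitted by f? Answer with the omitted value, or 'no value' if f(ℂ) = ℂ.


Little Picard bounds the complement of f(ℂ) to at most one point.
The exponent g(z) = 4z² − 3z is a nonconstant polynomial, hence surjective onto ℂ. So e^{g(z)} takes every value in {e^w : w ∈ ℂ} = ℂ ∖ {0}. Adding -6 shifts the range to ℂ ∖ {-6}. f omits exactly -6.

Omitted value: -6.


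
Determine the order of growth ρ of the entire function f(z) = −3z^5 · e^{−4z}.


M(r) = max_{|z|=r} |-3|·|z|^5·|e^{−4z}| = 3·r^5 · e^{4r^1} (the factors attain their maxima compatibly on |z|=r). Then log M(r) = log 3 + 5·log r + 4r^1, dominated by the last term, so log log M(r) ~ 1·log r. The polynomial factor -3z^5 contributes only a log r term and does not affect the order. ρ = 1.
Therefore ρ = 1.

Order ρ = 1.


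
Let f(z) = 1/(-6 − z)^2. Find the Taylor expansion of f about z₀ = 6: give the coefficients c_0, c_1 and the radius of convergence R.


Let w = z − z₀, so z = z₀ + w.
Then -6 − z = -6 − (z₀ + w) = (-6 − z₀) − w = -12 − w.
f(z) = 1/(-12 − w)^2 = (1/(-12)^2) · (1 − w/(-12))^{−2}.
By the binomial series (1−u)^{−2} = Σ_{n≥0} C(n+1, 1) u^n for |u|<1, with u = w/(-12):
  c_n = C(n+1, 1) / (-12)^(n+2).
  c_0 = 1/(-12)^2 = 1/144.
  c_1 = 2/(-12)^3 = -1/864.
The series is valid for |w/d| < 1, i.e. |z − z₀| < |d|.
Radius of convergence: R = |-6 − z₀| = |-12| = 12 (distance from z₀ to the singularity z = -6).

c_0 = 1/144, c_1 = -1/864; R = 12.


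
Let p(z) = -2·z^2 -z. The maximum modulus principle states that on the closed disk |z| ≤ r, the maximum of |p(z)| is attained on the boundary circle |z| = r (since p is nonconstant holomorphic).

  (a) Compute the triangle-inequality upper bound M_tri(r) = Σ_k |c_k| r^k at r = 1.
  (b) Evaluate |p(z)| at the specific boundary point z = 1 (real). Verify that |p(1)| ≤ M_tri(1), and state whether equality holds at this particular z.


Coefficients: c_0 = 0, c_1 = -1, c_2 = -2. Radius r = 1.
Part (a). Triangle bound: M_tri(r) = Σ_k |c_k| r^k
  = |0|·1^0 + |-1|·1^1 + |-2|·1^2
  = 0 + 1 + 2 = 3.
This bounds M(r) := max_{|z|=r} |p(z)| from above; equality holds iff all terms c_k z^k can be made to align in phase at a single z on |z|=r.
Part (b). At z = 1 (real, on the circle |z| = r):
  p(1) = (0)·1^0 + (-1)·1^1 + (-2)·1^2 = -3.
  |p(1)| = 3.
Since all nonzero coefficients share the same sign, |p(1)| = 3 = M_tri(1); the triangle bound is attained at z = 1, so in fact M(r) = 3.

M_tri(1) = 3; |p(1)| = 3; equality at z=1: yes.


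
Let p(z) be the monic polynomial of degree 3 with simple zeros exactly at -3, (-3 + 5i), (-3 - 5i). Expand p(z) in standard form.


The polynomial is p(z) = ∏_{α ∈ S} (z − α), where S = {-3, (-3 + 5i), (-3 - 5i)}.
Expanding the product yields: p(z) = z^3 + 9·z^2 + 52·z + 102.
Note conjugate pairs combine to real quadratics: (z − (-3+5i))(z − (-3−5i)) = z² + 6z + 34.
The resulting polynomial has degree 3 and real coefficients as required.

p(z) = z^3 + 9·z^2 + 52·z + 102.


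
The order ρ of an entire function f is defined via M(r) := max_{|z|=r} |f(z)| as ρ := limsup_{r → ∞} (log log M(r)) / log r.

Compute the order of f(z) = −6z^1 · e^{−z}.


M(r) = max_{|z|=r} |-6|·|z|^1·|e^{−z}| = 6·r^1 · e^{1r^1} (the factors attain their maxima compatibly on |z|=r). Then log M(r) = log 6 + 1·log r + 1r^1, dominated by the last term, so log log M(r) ~ 1·log r. The polynomial factor -6z^1 contributes only a log r term and does not affect the order. ρ = 1.
Therefore ρ = 1.

Order ρ = 1.


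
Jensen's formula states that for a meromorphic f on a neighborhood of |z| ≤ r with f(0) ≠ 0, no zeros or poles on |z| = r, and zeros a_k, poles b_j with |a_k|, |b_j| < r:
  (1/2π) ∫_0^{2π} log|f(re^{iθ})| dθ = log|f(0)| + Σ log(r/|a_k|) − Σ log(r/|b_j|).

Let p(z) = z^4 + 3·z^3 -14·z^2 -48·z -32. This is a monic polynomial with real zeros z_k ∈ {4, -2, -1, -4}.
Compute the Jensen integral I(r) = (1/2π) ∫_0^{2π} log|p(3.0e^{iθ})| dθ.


Zeros: -4, -2, -1, 4; r = 3.0.
Inside |z| < r: -2, -1. Outside (|z| ≥ r): -4, 4.
p(0) = -32, so log|p(0)| = log(32) = 3.4657.
Apply Jensen: I(r) = log|p(0)| + Σ_k log(r/|z_k|), summed over zeros inside |z| < r.
  log(r/|z_k|) for z_k = -2: log(3.0/2) = 0.4055
  log(r/|z_k|) for z_k = -1: log(3.0/1) = 1.0986
  Outside zeros (-4, 4) contribute nothing to the Jensen sum.
Sum over inside zeros: 1.5041.
I(r) = log|p(0)| + (inside sum) = 3.4657 + 1.5041 = 4.9698.
Note: since some zeros are outside |z| ≤ r, the simplified n·log(r) form does NOT apply — only the inside zeros contribute.

I(r) ≈ 4.9698.


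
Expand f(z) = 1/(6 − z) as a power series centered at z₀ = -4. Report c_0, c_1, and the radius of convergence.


Let w = z − z₀, so z = z₀ + w.
Then 6 − z = 6 − (z₀ + w) = (6 − z₀) − w = 10 − w.
f(z) = 1/(10 − w) = (1/(10)) · 1/(1 − w/(10)) = Σ_{n≥0} w^n / (10)^(n+1).
So c_n = 1/(10)^(n+1):
  c_0 = 1/(10)^1 = 1/10.
  c_1 = 1/(10)^2 = 1/100.
The series is valid for |w/d| < 1, i.e. |z − z₀| < |d|.
Radius of convergence: R = |6 − z₀| = |10| = 10 (distance from z₀ to the singularity z = 6).

c_0 = 1/10, c_1 = 1/100; R = 10.


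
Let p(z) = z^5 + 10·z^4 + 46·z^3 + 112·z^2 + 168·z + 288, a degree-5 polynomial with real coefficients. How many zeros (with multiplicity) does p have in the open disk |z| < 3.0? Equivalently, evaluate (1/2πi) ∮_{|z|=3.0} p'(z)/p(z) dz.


The zeros of p are: (0 + 2i), (0 - 2i), (-3 + 3i), (-3 - 3i), -4.
Their magnitudes are: 2, 2, 4.243, 4.243, 4.
Zeros with |z| < R = 3.0: (0 + 2i), (0 - 2i).
Count = 2.
By the argument principle, (1/2πi) ∮_{|z|=R} p'(z)/p(z) dz equals exactly this count.

Number of zeros inside |z| < 3.0: 2.


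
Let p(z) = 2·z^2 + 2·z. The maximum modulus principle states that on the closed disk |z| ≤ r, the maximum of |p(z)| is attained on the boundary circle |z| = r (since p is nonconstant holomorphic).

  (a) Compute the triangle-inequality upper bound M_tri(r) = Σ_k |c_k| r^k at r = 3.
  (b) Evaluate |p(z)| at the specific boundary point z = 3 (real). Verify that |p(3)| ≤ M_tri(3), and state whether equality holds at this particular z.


Coefficients: c_0 = 0, c_1 = 2, c_2 = 2. Radius r = 3.
Part (a). Triangle bound: M_tri(r) = Σ_k |c_k| r^k
  = |0|·3^0 + |2|·3^1 + |2|·3^2
  = 0 + 6 + 18 = 24.
This bounds M(r) := max_{|z|=r} |p(z)| from above; equality holds iff all terms c_k z^k can be made to align in phase at a single z on |z|=r.
Part (b). At z = 3 (real, on the circle |z| = r):
  p(3) = (0)·3^0 + (2)·3^1 + (2)·3^2 = 24.
  |p(3)| = 24.
Since all nonzero coefficients share the same sign, |p(3)| = 24 = M_tri(3); the triangle bound is attained at z = 3, so in fact M(r) = 24.

M_tri(3) = 24; |p(3)| = 24; equality at z=3: yes.
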